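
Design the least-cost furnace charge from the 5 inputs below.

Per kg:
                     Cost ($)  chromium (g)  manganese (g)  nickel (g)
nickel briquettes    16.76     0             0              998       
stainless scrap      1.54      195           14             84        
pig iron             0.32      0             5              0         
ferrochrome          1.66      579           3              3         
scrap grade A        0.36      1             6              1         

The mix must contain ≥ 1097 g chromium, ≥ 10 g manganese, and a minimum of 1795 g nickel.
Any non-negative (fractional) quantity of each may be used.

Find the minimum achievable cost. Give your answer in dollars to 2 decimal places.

$30.87

Treat it as an LP. Let x1 = kg of nickel briquettes, x2 = kg of stainless scrap, x3 = kg of pig iron, x4 = kg of ferrochrome, x5 = kg of scrap grade A.
min 16.76x1 + 1.54x2 + 0.32x3 + 1.66x4 + 0.36x5 with:
  195x2 + 579x4 + 1x5 ≥ 1097   (chromium)
  14x2 + 5x3 + 3x4 + 6x5 ≥ 10   (manganese)
  998x1 + 84x2 + 3x4 + 1x5 ≥ 1795   (nickel)
  x1, x2, x3, x4, x5 ≥ 0.
The minimum-cost mix takes nothing from pig iron, ferrochrome, scrap grade A — only nickel briquettes, stainless scrap. The chromium and nickel requirements are met with equality.
Solving gives x1 = 1.325, x2 = 5.626.
Cost = 16.76·1.325 + 1.54·5.626 = 30.8710.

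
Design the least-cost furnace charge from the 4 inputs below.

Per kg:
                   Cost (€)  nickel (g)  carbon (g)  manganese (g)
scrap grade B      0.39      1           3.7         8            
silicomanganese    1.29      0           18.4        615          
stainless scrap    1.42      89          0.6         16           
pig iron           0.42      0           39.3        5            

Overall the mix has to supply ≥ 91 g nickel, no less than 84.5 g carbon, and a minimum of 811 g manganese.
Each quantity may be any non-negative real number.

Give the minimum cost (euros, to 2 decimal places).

Set it up as a linear program. Let x1 = kg of scrap grade B, x2 = kg of silicomanganese, x3 = kg of stainless scrap, x4 = kg of pig iron.
Minimise 0.39x1 + 1.29x2 + 1.42x3 + 0.42x4 subject to:
  1x1 + 89x3 ≥ 91   (nickel)
  3.7x1 + 18.4x2 + 0.6x3 + 39.3x4 ≥ 84.5   (carbon)
  8x1 + 615x2 + 16x3 + 5x4 ≥ 811   (manganese)
  x1, x2, x3, x4 ≥ 0.
At the optimum only silicomanganese, stainless scrap, pig iron are positive (scrap grade B = 0). The nickel, carbon, manganese requirements are met with equality.
That vertex is x2 = 1.28, x3 = 1.022, x4 = 1.535.
Total cost: 1.29·1.28 + 1.42·1.022 + 0.42·1.535 = 3.7471.

€3.75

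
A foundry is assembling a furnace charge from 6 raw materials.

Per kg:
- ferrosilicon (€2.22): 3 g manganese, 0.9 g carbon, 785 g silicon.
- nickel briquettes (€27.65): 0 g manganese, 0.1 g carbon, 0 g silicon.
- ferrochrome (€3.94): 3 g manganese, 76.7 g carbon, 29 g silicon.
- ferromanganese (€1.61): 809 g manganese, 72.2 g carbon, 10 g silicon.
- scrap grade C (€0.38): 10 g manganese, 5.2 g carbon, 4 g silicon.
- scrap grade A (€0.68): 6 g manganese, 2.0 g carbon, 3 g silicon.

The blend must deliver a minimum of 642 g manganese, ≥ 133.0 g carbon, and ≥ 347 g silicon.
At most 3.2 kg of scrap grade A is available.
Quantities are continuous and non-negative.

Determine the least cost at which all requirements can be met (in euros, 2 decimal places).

€3.89

Let x1 = kg of ferrosilicon, x2 = kg of nickel briquettes, x3 = kg of ferrochrome, x4 = kg of ferromanganese, x5 = kg of scrap grade C, x6 = kg of scrap grade A.
Minimise 2.22x1 + 27.65x2 + 3.94x3 + 1.61x4 + 0.38x5 + 0.68x6 subject to:
  3x1 + 3x3 + 809x4 + 10x5 + 6x6 ≥ 642   (manganese)
  0.9x1 + 0.1x2 + 76.7x3 + 72.2x4 + 5.2x5 + 2x6 ≥ 133   (carbon)
  785x1 + 29x3 + 10x4 + 4x5 + 3x6 ≥ 347   (silicon)
  x6 ≤ 3.2
  x1, x2, x3, x4, x5, x6 ≥ 0.
At the optimum only ferrosilicon, ferromanganese are positive (nickel briquettes, ferrochrome, scrap grade C, scrap grade A = 0). The carbon and silicon requirements are met with equality.
Optimal quantities: ferrosilicon = 0.4186 kg, ferromanganese = 1.837 kg.
Total cost: 2.22·0.4186 + 1.61·1.837 = 3.8869.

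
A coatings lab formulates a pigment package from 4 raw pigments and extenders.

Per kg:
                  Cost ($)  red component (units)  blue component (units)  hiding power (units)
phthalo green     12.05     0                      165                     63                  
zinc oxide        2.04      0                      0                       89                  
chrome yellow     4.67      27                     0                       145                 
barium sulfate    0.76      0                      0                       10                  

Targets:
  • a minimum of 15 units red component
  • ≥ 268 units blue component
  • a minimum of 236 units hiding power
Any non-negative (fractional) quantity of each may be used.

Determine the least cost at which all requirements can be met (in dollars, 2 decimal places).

Set it up as a linear program. Let x1 = kg of phthalo green, x2 = kg of zinc oxide, x3 = kg of chrome yellow, x4 = kg of barium sulfate.
Minimize 12.05x1 + 2.04x2 + 4.67x3 + 0.76x4 s.t.:
  27x3 ≥ 15   (red component)
  165x1 ≥ 268   (blue component)
  63x1 + 89x2 + 145x3 + 10x4 ≥ 236   (hiding power)
  x1, x2, x3, x4 ≥ 0.
The optimal basis is {phthalo green, zinc oxide, chrome yellow}; barium sulfate drops out. Binding constraints: red component, blue component, hiding power.
That vertex is x1 = 1.624, x2 = 0.5968, x3 = 0.5556.
Objective = 12.05·1.624 + 2.04·0.5968 + 4.67·0.5556 = 23.3813.

$23.38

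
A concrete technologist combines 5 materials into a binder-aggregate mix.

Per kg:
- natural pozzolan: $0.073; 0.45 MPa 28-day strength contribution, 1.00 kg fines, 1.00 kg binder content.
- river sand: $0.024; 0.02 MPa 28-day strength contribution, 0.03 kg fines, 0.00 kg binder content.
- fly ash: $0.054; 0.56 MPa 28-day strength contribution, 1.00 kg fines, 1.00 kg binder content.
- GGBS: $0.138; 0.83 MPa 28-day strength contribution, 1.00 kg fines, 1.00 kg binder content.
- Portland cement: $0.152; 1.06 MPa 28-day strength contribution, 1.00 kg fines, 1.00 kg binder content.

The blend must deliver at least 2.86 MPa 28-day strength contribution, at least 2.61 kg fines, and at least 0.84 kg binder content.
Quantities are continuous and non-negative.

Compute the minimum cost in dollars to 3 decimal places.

Set it up as a linear program. Let x1 = kg of natural pozzolan, x2 = kg of river sand, x3 = kg of fly ash, x4 = kg of GGBS, x5 = kg of Portland cement.
Minimize 0.073x1 + 0.024x2 + 0.054x3 + 0.138x4 + 0.152x5 subject to:
  0.45x1 + 0.02x2 + 0.56x3 + 0.83x4 + 1.06x5 ≥ 2.86   (28-day strength contribution)
  1x1 + 0.03x2 + 1x3 + 1x4 + 1x5 ≥ 2.61   (fines)
  1x1 + 1x3 + 1x4 + 1x5 ≥ 0.84   (binder content)
  x1, x2, x3, x4, x5 ≥ 0.
The optimal basis is {fly ash}; natural pozzolan, river sand, GGBS, Portland cement drop out. Binding constraint: 28-day strength contribution.
So fly ash = 5.107 kg.
Total cost: 0.054·5.107 = 0.27578.

$0.276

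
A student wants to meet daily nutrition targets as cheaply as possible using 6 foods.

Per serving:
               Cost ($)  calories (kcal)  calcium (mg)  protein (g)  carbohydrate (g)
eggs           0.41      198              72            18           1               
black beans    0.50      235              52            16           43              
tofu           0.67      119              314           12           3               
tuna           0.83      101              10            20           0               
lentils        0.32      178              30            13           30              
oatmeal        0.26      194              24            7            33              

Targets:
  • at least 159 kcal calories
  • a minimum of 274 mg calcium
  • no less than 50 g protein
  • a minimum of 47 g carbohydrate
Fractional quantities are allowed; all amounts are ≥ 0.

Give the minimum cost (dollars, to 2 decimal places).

Treat it as an LP. Let x1 = servings of eggs, x2 = servings of black beans, x3 = servings of tofu, x4 = servings of tuna, x5 = servings of lentils, x6 = servings of oatmeal.
Minimize 0.41x1 + 0.5x2 + 0.67x3 + 0.83x4 + 0.32x5 + 0.26x6 with:
  198x1 + 235x2 + 119x3 + 101x4 + 178x5 + 194x6 ≥ 159   (calories)
  72x1 + 52x2 + 314x3 + 10x4 + 30x5 + 24x6 ≥ 274   (calcium)
  18x1 + 16x2 + 12x3 + 20x4 + 13x5 + 7x6 ≥ 50   (protein)
  1x1 + 43x2 + 3x3 + 30x5 + 33x6 ≥ 47   (carbohydrate)
  x1, x2, x3, x4, x5, x6 ≥ 0.
The optimal basis is {eggs, tofu, lentils}; black beans, tuna, oatmeal drop out. The calcium, protein, carbohydrate requirements are met with equality.
So eggs = 1.443 servings, tofu = 0.4005 servings, lentils = 1.479 servings.
Objective = 0.41·1.443 + 0.67·0.4005 + 0.32·1.479 = 1.3332.

$1.33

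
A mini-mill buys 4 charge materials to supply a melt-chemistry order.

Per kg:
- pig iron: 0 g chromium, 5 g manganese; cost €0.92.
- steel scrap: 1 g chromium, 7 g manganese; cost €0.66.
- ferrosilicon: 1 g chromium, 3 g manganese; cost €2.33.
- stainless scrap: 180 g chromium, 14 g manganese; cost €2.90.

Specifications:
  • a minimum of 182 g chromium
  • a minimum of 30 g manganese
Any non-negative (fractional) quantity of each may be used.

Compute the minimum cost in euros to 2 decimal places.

€4.41

Set it up as a linear program. Let x1 = kg of pig iron, x2 = kg of steel scrap, x3 = kg of ferrosilicon, x4 = kg of stainless scrap.
min 0.92x1 + 0.66x2 + 2.33x3 + 2.9x4 with:
  1x2 + 1x3 + 180x4 ≥ 182   (chromium)
  5x1 + 7x2 + 3x3 + 14x4 ≥ 30   (manganese)
  x1, x2, x3, x4 ≥ 0.
The optimal basis is {steel scrap, stainless scrap}; pig iron, ferrosilicon drop out. There the chromium and manganese constraints are tight.
Optimal quantities: steel scrap = 2.289 kg, stainless scrap = 0.9984 kg.
Hence cost = 0.66·2.289 + 2.9·0.9984 = €4.4061.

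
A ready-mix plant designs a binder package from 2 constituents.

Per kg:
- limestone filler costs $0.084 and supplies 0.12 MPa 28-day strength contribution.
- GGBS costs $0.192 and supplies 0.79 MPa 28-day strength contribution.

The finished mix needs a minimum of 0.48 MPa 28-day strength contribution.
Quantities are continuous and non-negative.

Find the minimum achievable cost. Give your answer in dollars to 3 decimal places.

$0.117

Let x1 = kg of limestone filler, x2 = kg of GGBS.
min 0.084x1 + 0.192x2 with:
  0.12x1 + 0.79x2 ≥ 0.48   (28-day strength contribution)
  x1, x2 ≥ 0.
The minimum-cost mix takes nothing from limestone filler — only GGBS. Binding constraint: 28-day strength contribution.
So GGBS = 0.6076 kg.
Cost = 0.192·0.6076 = 0.11666.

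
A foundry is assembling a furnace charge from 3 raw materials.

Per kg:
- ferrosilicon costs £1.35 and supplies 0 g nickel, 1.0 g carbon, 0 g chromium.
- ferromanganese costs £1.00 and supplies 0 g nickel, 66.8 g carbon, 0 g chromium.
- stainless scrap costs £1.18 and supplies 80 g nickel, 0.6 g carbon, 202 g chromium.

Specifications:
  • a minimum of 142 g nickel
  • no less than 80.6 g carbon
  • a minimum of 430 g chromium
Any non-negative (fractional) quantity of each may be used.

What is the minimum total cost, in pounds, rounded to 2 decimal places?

£3.70

Let x1 = kg of ferrosilicon, x2 = kg of ferromanganese, x3 = kg of stainless scrap.
min 1.35x1 + 1x2 + 1.18x3 s.t.:
  80x3 ≥ 142   (nickel)
  1x1 + 66.8x2 + 0.6x3 ≥ 80.6   (carbon)
  202x3 ≥ 430   (chromium)
  x1, x2, x3 ≥ 0.
The optimal basis is {ferromanganese, stainless scrap}; ferrosilicon drops out. The carbon and chromium requirements are met with equality.
Solving gives x2 = 1.187, x3 = 2.129.
Total cost: 1·1.187 + 1.18·2.129 = 3.6992.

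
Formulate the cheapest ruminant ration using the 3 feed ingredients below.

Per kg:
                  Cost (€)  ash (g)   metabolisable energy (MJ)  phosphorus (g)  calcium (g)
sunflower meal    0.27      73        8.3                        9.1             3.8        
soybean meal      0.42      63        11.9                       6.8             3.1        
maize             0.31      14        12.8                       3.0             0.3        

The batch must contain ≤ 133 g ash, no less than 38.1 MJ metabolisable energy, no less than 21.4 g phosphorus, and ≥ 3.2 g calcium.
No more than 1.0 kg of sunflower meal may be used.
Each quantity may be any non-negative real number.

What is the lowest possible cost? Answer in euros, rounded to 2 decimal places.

Treat it as an LP. Let x1 = kg of sunflower meal, x2 = kg of soybean meal, x3 = kg of maize.
Minimize 0.27x1 + 0.42x2 + 0.31x3 subject to:
  73x1 + 63x2 + 14x3 ≤ 133   (ash)
  8.3x1 + 11.9x2 + 12.8x3 ≥ 38.1   (metabolisable energy)
  9.1x1 + 6.8x2 + 3x3 ≥ 21.4   (phosphorus)
  3.8x1 + 3.1x2 + 0.3x3 ≥ 3.2   (calcium)
  x1 ≤ 1
  x1, x2, x3 ≥ 0.
The optimal mix uses every input. There the ash, phosphorus, the sunflower meal cap constraints are tight.
Optimal quantities: sunflower meal = 1 kg, soybean meal = 0.08316 kg, maize = 3.912 kg.
Hence cost = 0.27·1 + 0.42·0.08316 + 0.31·3.912 = €1.5176.

€1.52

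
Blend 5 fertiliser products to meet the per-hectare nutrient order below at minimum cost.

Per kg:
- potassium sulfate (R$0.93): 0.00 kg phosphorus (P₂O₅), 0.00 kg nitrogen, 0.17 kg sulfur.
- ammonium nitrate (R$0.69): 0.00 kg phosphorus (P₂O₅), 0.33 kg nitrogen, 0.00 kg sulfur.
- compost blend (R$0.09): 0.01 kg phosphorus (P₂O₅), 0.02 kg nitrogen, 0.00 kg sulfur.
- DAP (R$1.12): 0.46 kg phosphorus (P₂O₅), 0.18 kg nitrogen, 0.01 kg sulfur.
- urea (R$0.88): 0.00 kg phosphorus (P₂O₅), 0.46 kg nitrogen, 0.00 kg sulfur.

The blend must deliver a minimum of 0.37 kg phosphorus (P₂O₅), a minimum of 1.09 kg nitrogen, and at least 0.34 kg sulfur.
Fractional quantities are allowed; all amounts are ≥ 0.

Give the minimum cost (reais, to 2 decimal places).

Let x1 = kg of potassium sulfate, x2 = kg of ammonium nitrate, x3 = kg of compost blend, x4 = kg of DAP, x5 = kg of urea.
min 0.93x1 + 0.69x2 + 0.09x3 + 1.12x4 + 0.88x5 s.t.:
  0.01x3 + 0.46x4 ≥ 0.37   (phosphorus (P₂O₅))
  0.33x2 + 0.02x3 + 0.18x4 + 0.46x5 ≥ 1.09   (nitrogen)
  0.17x1 + 0.01x4 ≥ 0.34   (sulfur)
  x1, x2, x3, x4, x5 ≥ 0.
The cheapest feasible vertex uses only potassium sulfate, DAP, urea; ammonium nitrate, compost blend are not used. The phosphorus (P₂O₅), nitrogen, sulfur requirements are met with equality.
Optimal quantities: potassium sulfate = 1.953 kg, DAP = 0.8043 kg, urea = 2.055 kg.
Total cost: 0.93·1.953 + 1.12·0.8043 + 0.88·2.055 = 4.5255.

R$4.53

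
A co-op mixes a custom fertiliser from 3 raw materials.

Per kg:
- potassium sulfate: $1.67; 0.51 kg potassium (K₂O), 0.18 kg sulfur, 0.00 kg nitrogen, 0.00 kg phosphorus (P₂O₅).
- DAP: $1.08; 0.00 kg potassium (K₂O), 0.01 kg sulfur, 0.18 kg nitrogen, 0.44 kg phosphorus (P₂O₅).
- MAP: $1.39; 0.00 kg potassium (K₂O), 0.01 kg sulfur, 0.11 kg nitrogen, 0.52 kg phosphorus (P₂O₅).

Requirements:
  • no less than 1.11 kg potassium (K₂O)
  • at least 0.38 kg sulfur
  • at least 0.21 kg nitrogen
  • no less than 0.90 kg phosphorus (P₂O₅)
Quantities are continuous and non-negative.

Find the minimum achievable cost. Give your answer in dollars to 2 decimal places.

$5.84

Treat it as an LP. Let x1 = kg of potassium sulfate, x2 = kg of DAP, x3 = kg of MAP.
Minimize 1.67x1 + 1.08x2 + 1.39x3 s.t.:
  0.51x1 ≥ 1.11   (potassium (K₂O))
  0.18x1 + 0.01x2 + 0.01x3 ≥ 0.38   (sulfur)
  0.18x2 + 0.11x3 ≥ 0.21   (nitrogen)
  0.44x2 + 0.52x3 ≥ 0.9   (phosphorus (P₂O₅))
  x1, x2, x3 ≥ 0.
The minimum-cost mix takes nothing from MAP — only potassium sulfate, DAP. There the potassium (K₂O) and phosphorus (P₂O₅) constraints are tight.
So potassium sulfate = 2.176 kg, DAP = 2.045 kg.
Cost = 1.67·2.176 + 1.08·2.045 = 5.8425.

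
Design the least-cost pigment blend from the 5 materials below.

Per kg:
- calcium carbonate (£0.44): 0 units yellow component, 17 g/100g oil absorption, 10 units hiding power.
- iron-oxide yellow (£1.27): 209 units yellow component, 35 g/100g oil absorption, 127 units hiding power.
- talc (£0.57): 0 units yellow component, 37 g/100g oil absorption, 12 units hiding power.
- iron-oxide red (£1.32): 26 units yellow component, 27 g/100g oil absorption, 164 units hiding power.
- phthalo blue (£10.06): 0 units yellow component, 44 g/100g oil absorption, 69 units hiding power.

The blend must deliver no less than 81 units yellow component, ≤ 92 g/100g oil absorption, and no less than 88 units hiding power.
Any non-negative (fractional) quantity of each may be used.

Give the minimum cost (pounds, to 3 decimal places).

£0.796

This is a linear program. Let x1 = kg of calcium carbonate, x2 = kg of iron-oxide yellow, x3 = kg of talc, x4 = kg of iron-oxide red, x5 = kg of phthalo blue.
min 0.44x1 + 1.27x2 + 0.57x3 + 1.32x4 + 10.06x5 s.t.:
  209x2 + 26x4 ≥ 81   (yellow component)
  17x1 + 35x2 + 37x3 + 27x4 + 44x5 ≤ 92   (oil absorption)
  10x1 + 127x2 + 12x3 + 164x4 + 69x5 ≥ 88   (hiding power)
  x1, x2, x3, x4, x5 ≥ 0.
The minimum-cost mix takes nothing from calcium carbonate, talc, phthalo blue — only iron-oxide yellow, iron-oxide red. Binding constraints: yellow component and hiding power.
That vertex is x2 = 0.355, x4 = 0.2617.
Hence cost = 1.27·0.355 + 1.32·0.2617 = £0.79629.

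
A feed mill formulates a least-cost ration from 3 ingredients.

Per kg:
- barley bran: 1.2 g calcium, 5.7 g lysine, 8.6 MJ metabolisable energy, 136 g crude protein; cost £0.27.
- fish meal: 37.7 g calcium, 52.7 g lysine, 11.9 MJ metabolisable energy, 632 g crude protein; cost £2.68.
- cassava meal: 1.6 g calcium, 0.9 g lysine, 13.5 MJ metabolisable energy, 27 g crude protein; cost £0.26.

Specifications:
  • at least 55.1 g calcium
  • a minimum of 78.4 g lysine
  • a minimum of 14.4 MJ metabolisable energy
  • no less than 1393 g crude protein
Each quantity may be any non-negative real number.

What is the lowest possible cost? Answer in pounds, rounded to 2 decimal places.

Let x1 = kg of barley bran, x2 = kg of fish meal, x3 = kg of cassava meal.
Minimize 0.27x1 + 2.68x2 + 0.26x3 with:
  1.2x1 + 37.7x2 + 1.6x3 ≥ 55.1   (calcium)
  5.7x1 + 52.7x2 + 0.9x3 ≥ 78.4   (lysine)
  8.6x1 + 11.9x2 + 13.5x3 ≥ 14.4   (metabolisable energy)
  136x1 + 632x2 + 27x3 ≥ 1393   (crude protein)
  x1, x2, x3 ≥ 0.
The minimum-cost mix takes nothing from cassava meal — only barley bran, fish meal. Binding constraints: calcium and crude protein.
Solving gives x1 = 4.0498, x2 = 1.3326.
Total cost: 0.27·4.0498 + 2.68·1.3326 = 4.6648.

£4.66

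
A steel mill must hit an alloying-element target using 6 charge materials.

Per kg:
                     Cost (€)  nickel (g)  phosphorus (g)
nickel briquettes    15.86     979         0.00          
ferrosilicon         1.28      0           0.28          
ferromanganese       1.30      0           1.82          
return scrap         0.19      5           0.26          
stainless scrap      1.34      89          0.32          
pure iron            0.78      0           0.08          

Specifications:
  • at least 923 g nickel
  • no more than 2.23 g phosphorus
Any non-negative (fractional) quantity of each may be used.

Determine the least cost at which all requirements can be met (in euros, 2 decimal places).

Treat it as an LP. Let x1 = kg of nickel briquettes, x2 = kg of ferrosilicon, x3 = kg of ferromanganese, x4 = kg of return scrap, x5 = kg of stainless scrap, x6 = kg of pure iron.
min 15.86x1 + 1.28x2 + 1.3x3 + 0.19x4 + 1.34x5 + 0.78x6 s.t.:
  979x1 + 5x4 + 89x5 ≥ 923   (nickel)
  0.28x2 + 1.82x3 + 0.26x4 + 0.32x5 + 0.08x6 ≤ 2.23   (phosphorus)
  x1, x2, x3, x4, x5, x6 ≥ 0.
The minimum-cost mix takes nothing from ferrosilicon, ferromanganese, return scrap, pure iron — only nickel briquettes, stainless scrap. The nickel and phosphorus requirements are met with equality.
That vertex is x1 = 0.3093, x5 = 6.969.
Objective = 15.86·0.3093 + 1.34·6.969 = 14.2440.

€14.24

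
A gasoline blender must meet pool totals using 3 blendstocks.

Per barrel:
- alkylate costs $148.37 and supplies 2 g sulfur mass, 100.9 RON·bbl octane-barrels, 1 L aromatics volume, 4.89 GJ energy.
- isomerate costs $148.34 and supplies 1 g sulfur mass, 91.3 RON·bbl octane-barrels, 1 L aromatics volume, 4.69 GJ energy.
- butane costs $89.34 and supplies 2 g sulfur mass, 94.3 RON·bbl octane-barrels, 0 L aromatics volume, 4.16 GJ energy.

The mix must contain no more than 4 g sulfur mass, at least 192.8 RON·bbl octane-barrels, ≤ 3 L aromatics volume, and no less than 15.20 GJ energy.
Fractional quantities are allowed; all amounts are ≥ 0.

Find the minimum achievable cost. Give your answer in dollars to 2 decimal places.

$451.96

Set it up as a linear program. Let x1 = barrels of alkylate, x2 = barrels of isomerate, x3 = barrels of butane.
Minimize 148.37x1 + 148.34x2 + 89.34x3 with:
  2x1 + 1x2 + 2x3 ≤ 4   (sulfur mass)
  100.9x1 + 91.3x2 + 94.3x3 ≥ 192.8   (octane-barrels)
  1x1 + 1x2 ≤ 3   (aromatics volume)
  4.89x1 + 4.69x2 + 4.16x3 ≥ 15.2   (energy)
  x1, x2, x3 ≥ 0.
At the optimum only isomerate, butane are positive (alkylate = 0). The sulfur mass and energy requirements are met with equality.
Solving gives x2 = 2.63602, x3 = 0.681992.
Objective = 148.34·2.63602 + 89.34·0.681992 = 451.9564.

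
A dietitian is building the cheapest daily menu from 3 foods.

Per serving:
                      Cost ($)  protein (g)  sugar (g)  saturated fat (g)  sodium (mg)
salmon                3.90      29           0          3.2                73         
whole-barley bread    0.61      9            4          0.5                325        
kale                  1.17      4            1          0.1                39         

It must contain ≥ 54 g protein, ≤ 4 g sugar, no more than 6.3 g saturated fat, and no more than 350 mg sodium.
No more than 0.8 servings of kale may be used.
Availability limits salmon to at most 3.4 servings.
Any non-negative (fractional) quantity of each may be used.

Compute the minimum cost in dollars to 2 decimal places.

This is a linear program. Let x1 = servings of salmon, x2 = servings of whole-barley bread, x3 = servings of kale.
Minimise 3.9x1 + 0.61x2 + 1.17x3 s.t.:
  29x1 + 9x2 + 4x3 ≥ 54   (protein)
  4x2 + 1x3 ≤ 4   (sugar)
  3.2x1 + 0.5x2 + 0.1x3 ≤ 6.3   (saturated fat)
  73x1 + 325x2 + 39x3 ≤ 350   (sodium)
  x3 ≤ 0.8
  x1 ≤ 3.4
  x1, x2, x3 ≥ 0.
The minimum-cost mix takes nothing from kale — only salmon, whole-barley bread. There the protein and sodium constraints are tight.
Solving gives x1 = 1.642, x2 = 0.708.
Objective = 3.9·1.642 + 0.61·0.708 = 6.8357.

$6.84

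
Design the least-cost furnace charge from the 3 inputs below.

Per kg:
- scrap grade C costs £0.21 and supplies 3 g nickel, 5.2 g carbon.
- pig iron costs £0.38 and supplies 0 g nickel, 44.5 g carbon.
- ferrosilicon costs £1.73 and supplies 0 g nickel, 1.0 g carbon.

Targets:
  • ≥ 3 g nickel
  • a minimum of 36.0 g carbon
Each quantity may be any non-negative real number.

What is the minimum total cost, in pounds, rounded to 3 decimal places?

£0.473

Let x1 = kg of scrap grade C, x2 = kg of pig iron, x3 = kg of ferrosilicon.
Minimise 0.21x1 + 0.38x2 + 1.73x3 subject to:
  3x1 ≥ 3   (nickel)
  5.2x1 + 44.5x2 + 1x3 ≥ 36   (carbon)
  x1, x2, x3 ≥ 0.
At the optimum only scrap grade C, pig iron are positive (ferrosilicon = 0). Binding constraints: nickel and carbon.
Optimal quantities: scrap grade C = 1 kg, pig iron = 0.6921 kg.
Objective = 0.21·1 + 0.38·0.6921 = 0.47300.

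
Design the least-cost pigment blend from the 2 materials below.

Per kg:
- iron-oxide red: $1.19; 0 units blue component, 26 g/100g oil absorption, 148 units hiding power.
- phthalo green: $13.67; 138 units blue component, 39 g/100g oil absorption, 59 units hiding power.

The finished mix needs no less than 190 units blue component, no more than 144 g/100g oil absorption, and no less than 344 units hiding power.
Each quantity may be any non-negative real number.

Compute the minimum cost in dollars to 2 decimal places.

Set it up as a linear program. Let x1 = kg of iron-oxide red, x2 = kg of phthalo green.
Minimise 1.19x1 + 13.67x2 s.t.:
  138x2 ≥ 190   (blue component)
  26x1 + 39x2 ≤ 144   (oil absorption)
  148x1 + 59x2 ≥ 344   (hiding power)
  x1, x2 ≥ 0.
Both inputs are positive at the optimum. Binding constraints: blue component and hiding power.
That vertex is x1 = 1.7755, x2 = 1.3768.
Total cost: 1.19·1.7755 + 13.67·1.3768 = 20.9337.

$20.93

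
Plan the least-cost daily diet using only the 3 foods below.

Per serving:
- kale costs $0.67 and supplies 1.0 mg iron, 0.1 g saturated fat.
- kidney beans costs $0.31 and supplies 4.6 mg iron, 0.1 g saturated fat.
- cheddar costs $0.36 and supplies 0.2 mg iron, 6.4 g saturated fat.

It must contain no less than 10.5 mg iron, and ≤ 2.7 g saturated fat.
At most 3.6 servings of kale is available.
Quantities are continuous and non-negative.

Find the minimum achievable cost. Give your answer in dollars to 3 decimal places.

$0.708

Set it up as a linear program. Let x1 = servings of kale, x2 = servings of kidney beans, x3 = servings of cheddar.
Minimize 0.67x1 + 0.31x2 + 0.36x3 subject to:
  1x1 + 4.6x2 + 0.2x3 ≥ 10.5   (iron)
  0.1x1 + 0.1x2 + 6.4x3 ≤ 2.7   (saturated fat)
  x1 ≤ 3.6
  x1, x2, x3 ≥ 0.
The optimal basis is {kidney beans}; kale, cheddar drop out. Binding constraint: iron.
Optimal quantities: kidney beans = 2.283 servings.
Total cost: 0.31·2.283 = 0.70773.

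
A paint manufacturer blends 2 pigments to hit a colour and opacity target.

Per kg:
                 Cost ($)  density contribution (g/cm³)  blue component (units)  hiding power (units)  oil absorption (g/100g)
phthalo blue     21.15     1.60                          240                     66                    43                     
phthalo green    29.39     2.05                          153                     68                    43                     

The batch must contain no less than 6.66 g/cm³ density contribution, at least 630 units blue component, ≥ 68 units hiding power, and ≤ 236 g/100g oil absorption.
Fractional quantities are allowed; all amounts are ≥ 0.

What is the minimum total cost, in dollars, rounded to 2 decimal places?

Treat it as an LP. Let x1 = kg of phthalo blue, x2 = kg of phthalo green.
min 21.15x1 + 29.39x2 s.t.:
  1.6x1 + 2.05x2 ≥ 6.66   (density contribution)
  240x1 + 153x2 ≥ 630   (blue component)
  66x1 + 68x2 ≥ 68   (hiding power)
  43x1 + 43x2 ≤ 236   (oil absorption)
  x1, x2 ≥ 0.
The minimum-cost mix takes nothing from phthalo green — only phthalo blue. There the density contribution constraint is tight.
That vertex is x1 = 4.1625.
Total cost: 21.15·4.1625 = 88.0369.

$88.04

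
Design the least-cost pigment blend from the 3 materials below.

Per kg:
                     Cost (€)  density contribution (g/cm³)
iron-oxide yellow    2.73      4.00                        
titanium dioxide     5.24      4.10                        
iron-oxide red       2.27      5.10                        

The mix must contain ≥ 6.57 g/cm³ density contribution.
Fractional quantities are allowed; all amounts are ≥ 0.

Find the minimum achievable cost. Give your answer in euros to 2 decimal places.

This is a linear program. Let x1 = kg of iron-oxide yellow, x2 = kg of titanium dioxide, x3 = kg of iron-oxide red.
Minimise 2.73x1 + 5.24x2 + 2.27x3 subject to:
  4x1 + 4.1x2 + 5.1x3 ≥ 6.57   (density contribution)
  x1, x2, x3 ≥ 0.
The optimal basis is {iron-oxide red}; iron-oxide yellow, titanium dioxide drop out. The density contribution requirement is met with equality.
Optimal quantities: iron-oxide red = 1.288 kg.
Cost = 2.27·1.288 = 2.9238.

€2.92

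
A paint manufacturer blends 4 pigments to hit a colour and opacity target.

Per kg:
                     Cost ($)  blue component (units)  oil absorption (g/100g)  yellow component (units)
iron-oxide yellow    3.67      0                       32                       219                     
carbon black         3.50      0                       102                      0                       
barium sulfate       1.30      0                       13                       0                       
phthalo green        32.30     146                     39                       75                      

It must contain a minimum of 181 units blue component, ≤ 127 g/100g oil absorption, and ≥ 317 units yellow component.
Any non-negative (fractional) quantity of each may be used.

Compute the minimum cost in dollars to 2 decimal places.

$43.80

Treat it as an LP. Let x1 = kg of iron-oxide yellow, x2 = kg of carbon black, x3 = kg of barium sulfate, x4 = kg of phthalo green.
Minimise 3.67x1 + 3.5x2 + 1.3x3 + 32.3x4 subject to:
  146x4 ≥ 181   (blue component)
  32x1 + 102x2 + 13x3 + 39x4 ≤ 127   (oil absorption)
  219x1 + 75x4 ≥ 317   (yellow component)
  x1, x2, x3, x4 ≥ 0.
The optimal basis is {iron-oxide yellow, phthalo green}; carbon black, barium sulfate drop out. Binding constraints: blue component and yellow component.
Optimal quantities: iron-oxide yellow = 1.0229 kg, phthalo green = 1.2397 kg.
Total cost: 3.67·1.0229 + 32.3·1.2397 = 43.7964.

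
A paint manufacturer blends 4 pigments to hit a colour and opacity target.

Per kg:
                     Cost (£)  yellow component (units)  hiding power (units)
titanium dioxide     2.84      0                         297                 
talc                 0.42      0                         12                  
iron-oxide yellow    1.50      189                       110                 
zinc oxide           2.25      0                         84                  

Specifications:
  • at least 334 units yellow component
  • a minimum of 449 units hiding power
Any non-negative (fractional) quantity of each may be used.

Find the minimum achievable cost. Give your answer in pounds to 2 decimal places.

£5.09

Let x1 = kg of titanium dioxide, x2 = kg of talc, x3 = kg of iron-oxide yellow, x4 = kg of zinc oxide.
Minimise 2.84x1 + 0.42x2 + 1.5x3 + 2.25x4 subject to:
  189x3 ≥ 334   (yellow component)
  297x1 + 12x2 + 110x3 + 84x4 ≥ 449   (hiding power)
  x1, x2, x3, x4 ≥ 0.
At the optimum only titanium dioxide, iron-oxide yellow are positive (talc, zinc oxide = 0). Binding constraints: yellow component and hiding power.
Optimal quantities: titanium dioxide = 0.8573 kg, iron-oxide yellow = 1.767 kg.
Hence cost = 2.84·0.8573 + 1.5·1.767 = £5.0852.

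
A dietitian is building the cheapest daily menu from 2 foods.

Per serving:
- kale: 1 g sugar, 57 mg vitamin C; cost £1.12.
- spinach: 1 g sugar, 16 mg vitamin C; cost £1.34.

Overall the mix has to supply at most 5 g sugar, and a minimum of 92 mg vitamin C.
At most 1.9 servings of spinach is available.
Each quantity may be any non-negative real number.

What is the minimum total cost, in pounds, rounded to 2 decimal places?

£1.81

This is a linear program. Let x1 = servings of kale, x2 = servings of spinach.
min 1.12x1 + 1.34x2 s.t.:
  1x1 + 1x2 ≤ 5   (sugar)
  57x1 + 16x2 ≥ 92   (vitamin C)
  x2 ≤ 1.9
  x1, x2 ≥ 0.
The optimal basis is {kale}; spinach drops out. Binding constraint: vitamin C.
That vertex is x1 = 1.614.
Objective = 1.12·1.614 = 1.8077.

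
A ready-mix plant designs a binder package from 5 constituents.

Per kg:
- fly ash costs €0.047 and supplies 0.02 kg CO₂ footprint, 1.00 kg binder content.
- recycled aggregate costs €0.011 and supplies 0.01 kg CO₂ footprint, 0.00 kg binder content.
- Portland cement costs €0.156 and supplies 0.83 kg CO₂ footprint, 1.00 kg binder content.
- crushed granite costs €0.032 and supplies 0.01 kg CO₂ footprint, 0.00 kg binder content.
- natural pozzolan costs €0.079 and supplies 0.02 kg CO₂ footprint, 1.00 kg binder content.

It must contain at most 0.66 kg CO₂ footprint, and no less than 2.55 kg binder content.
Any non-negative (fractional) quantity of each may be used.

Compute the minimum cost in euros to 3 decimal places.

€0.120

This is a linear program. Let x1 = kg of fly ash, x2 = kg of recycled aggregate, x3 = kg of Portland cement, x4 = kg of crushed granite, x5 = kg of natural pozzolan.
min 0.047x1 + 0.011x2 + 0.156x3 + 0.032x4 + 0.079x5 with:
  0.02x1 + 0.01x2 + 0.83x3 + 0.01x4 + 0.02x5 ≤ 0.66   (CO₂ footprint)
  1x1 + 1x3 + 1x5 ≥ 2.55   (binder content)
  x1, x2, x3, x4, x5 ≥ 0.
The minimum-cost mix takes nothing from recycled aggregate, Portland cement, crushed granite, natural pozzolan — only fly ash. Binding constraint: binder content.
So fly ash = 2.55 kg.
Hence cost = 0.047·2.55 = €0.11985.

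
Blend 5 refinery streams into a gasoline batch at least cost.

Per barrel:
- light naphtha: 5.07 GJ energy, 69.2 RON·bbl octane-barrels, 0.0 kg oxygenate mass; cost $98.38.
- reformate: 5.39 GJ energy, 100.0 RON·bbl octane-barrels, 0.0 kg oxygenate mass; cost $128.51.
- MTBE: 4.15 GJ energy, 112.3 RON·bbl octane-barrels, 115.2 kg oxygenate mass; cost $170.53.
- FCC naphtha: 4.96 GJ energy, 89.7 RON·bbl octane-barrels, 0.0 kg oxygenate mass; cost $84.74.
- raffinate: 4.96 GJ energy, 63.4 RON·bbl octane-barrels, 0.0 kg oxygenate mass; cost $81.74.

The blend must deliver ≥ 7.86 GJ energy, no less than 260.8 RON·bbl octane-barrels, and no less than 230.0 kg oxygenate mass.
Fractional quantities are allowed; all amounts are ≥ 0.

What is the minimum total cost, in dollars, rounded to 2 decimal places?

Set it up as a linear program. Let x1 = barrels of light naphtha, x2 = barrels of reformate, x3 = barrels of MTBE, x4 = barrels of FCC naphtha, x5 = barrels of raffinate.
Minimise 98.38x1 + 128.51x2 + 170.53x3 + 84.74x4 + 81.74x5 subject to:
  5.07x1 + 5.39x2 + 4.15x3 + 4.96x4 + 4.96x5 ≥ 7.86   (energy)
  69.2x1 + 100x2 + 112.3x3 + 89.7x4 + 63.4x5 ≥ 260.8   (octane-barrels)
  115.2x3 ≥ 230   (oxygenate mass)
  x1, x2, x3, x4, x5 ≥ 0.
At the optimum only MTBE, FCC naphtha are positive (light naphtha, reformate, raffinate = 0). The octane-barrels and oxygenate mass requirements are met with equality.
That vertex is x3 = 1.9965, x4 = 0.40791.
Total cost: 170.53·1.9965 + 84.74·0.40791 = 375.0294.

$375.03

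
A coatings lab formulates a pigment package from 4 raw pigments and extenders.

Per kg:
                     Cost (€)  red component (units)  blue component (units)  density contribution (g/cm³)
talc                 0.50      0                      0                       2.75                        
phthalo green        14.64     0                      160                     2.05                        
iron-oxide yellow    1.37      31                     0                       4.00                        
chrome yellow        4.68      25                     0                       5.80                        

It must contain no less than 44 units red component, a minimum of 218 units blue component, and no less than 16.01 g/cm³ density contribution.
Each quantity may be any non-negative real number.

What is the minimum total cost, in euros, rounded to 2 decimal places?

Set it up as a linear program. Let x1 = kg of talc, x2 = kg of phthalo green, x3 = kg of iron-oxide yellow, x4 = kg of chrome yellow.
min 0.5x1 + 14.64x2 + 1.37x3 + 4.68x4 s.t.:
  31x3 + 25x4 ≥ 44   (red component)
  160x2 ≥ 218   (blue component)
  2.75x1 + 2.05x2 + 4x3 + 5.8x4 ≥ 16.01   (density contribution)
  x1, x2, x3, x4 ≥ 0.
The optimal basis is {talc, phthalo green, iron-oxide yellow}; chrome yellow drops out. The red component, blue component, density contribution requirements are met with equality.
Optimal quantities: talc = 2.7416 kg, phthalo green = 1.3625 kg, iron-oxide yellow = 1.4194 kg.
Objective = 0.5·2.7416 + 14.64·1.3625 + 1.37·1.4194 = 23.2624.

€23.26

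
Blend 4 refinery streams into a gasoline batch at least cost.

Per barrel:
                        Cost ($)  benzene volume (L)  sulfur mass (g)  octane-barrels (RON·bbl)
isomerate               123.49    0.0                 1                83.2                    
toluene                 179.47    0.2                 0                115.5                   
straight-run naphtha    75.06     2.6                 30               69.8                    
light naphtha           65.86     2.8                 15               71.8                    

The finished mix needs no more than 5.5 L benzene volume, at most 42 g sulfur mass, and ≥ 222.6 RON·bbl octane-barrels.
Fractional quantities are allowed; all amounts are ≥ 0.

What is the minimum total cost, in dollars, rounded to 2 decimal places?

Treat it as an LP. Let x1 = barrels of isomerate, x2 = barrels of toluene, x3 = barrels of straight-run naphtha, x4 = barrels of light naphtha.
Minimise 123.49x1 + 179.47x2 + 75.06x3 + 65.86x4 s.t.:
  0.2x2 + 2.6x3 + 2.8x4 ≤ 5.5   (benzene volume)
  1x1 + 30x3 + 15x4 ≤ 42   (sulfur mass)
  83.2x1 + 115.5x2 + 69.8x3 + 71.8x4 ≥ 222.6   (octane-barrels)
  x1, x2, x3, x4 ≥ 0.
The optimal basis is {isomerate, light naphtha}; toluene, straight-run naphtha drop out. Binding constraints: benzene volume and octane-barrels.
So isomerate = 0.98034 barrels, light naphtha = 1.9643 barrels.
Total cost: 123.49·0.98034 + 65.86·1.9643 = 250.4310.

$250.43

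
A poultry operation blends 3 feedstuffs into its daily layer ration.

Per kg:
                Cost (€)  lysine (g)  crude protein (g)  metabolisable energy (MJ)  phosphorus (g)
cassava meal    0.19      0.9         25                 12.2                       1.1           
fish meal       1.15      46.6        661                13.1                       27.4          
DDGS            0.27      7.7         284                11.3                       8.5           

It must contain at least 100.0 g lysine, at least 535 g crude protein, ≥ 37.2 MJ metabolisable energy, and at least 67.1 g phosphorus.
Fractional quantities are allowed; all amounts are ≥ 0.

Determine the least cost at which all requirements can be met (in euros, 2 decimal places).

This is a linear program. Let x1 = kg of cassava meal, x2 = kg of fish meal, x3 = kg of DDGS.
Minimise 0.19x1 + 1.15x2 + 0.27x3 subject to:
  0.9x1 + 46.6x2 + 7.7x3 ≥ 100   (lysine)
  25x1 + 661x2 + 284x3 ≥ 535   (crude protein)
  12.2x1 + 13.1x2 + 11.3x3 ≥ 37.2   (metabolisable energy)
  1.1x1 + 27.4x2 + 8.5x3 ≥ 67.1   (phosphorus)
  x1, x2, x3 ≥ 0.
The optimal basis is {fish meal, DDGS}; cassava meal drops out. The lysine and phosphorus requirements are met with equality.
Optimal quantities: fish meal = 1.8006 kg, DDGS = 2.0898 kg.
Total cost: 1.15·1.8006 + 0.27·2.0898 = 2.6349.

€2.63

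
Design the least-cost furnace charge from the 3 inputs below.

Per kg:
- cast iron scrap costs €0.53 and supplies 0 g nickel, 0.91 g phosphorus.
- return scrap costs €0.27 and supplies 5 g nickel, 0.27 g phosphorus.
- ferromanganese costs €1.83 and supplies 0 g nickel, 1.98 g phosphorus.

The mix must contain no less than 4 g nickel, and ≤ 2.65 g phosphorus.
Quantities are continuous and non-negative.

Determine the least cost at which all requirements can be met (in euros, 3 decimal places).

€0.216

Let x1 = kg of cast iron scrap, x2 = kg of return scrap, x3 = kg of ferromanganese.
Minimise 0.53x1 + 0.27x2 + 1.83x3 with:
  5x2 ≥ 4   (nickel)
  0.91x1 + 0.27x2 + 1.98x3 ≤ 2.65   (phosphorus)
  x1, x2, x3 ≥ 0.
The cheapest feasible vertex uses only return scrap; cast iron scrap, ferromanganese are not used. Binding constraint: nickel.
That vertex is x2 = 0.8.
Hence cost = 0.27·0.8 = €0.21600.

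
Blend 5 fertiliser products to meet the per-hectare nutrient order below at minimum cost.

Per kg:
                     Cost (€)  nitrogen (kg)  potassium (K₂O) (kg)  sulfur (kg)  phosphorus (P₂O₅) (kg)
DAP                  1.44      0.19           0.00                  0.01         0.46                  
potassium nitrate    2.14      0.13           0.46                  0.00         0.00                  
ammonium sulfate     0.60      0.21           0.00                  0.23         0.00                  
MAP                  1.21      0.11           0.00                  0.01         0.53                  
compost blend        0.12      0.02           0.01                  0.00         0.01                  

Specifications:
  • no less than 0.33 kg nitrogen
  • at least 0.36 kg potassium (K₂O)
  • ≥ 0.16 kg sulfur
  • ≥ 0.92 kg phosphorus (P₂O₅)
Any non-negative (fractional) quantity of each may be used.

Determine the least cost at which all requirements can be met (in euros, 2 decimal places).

Treat it as an LP. Let x1 = kg of DAP, x2 = kg of potassium nitrate, x3 = kg of ammonium sulfate, x4 = kg of MAP, x5 = kg of compost blend.
Minimize 1.44x1 + 2.14x2 + 0.6x3 + 1.21x4 + 0.12x5 with:
  0.19x1 + 0.13x2 + 0.21x3 + 0.11x4 + 0.02x5 ≥ 0.33   (nitrogen)
  0.46x2 + 0.01x5 ≥ 0.36   (potassium (K₂O))
  0.01x1 + 0.23x3 + 0.01x4 ≥ 0.16   (sulfur)
  0.46x1 + 0.53x4 + 0.01x5 ≥ 0.92   (phosphorus (P₂O₅))
  x1, x2, x3, x4, x5 ≥ 0.
The optimal basis is {potassium nitrate, ammonium sulfate, MAP}; DAP, compost blend drop out. Binding constraints: potassium (K₂O), sulfur, phosphorus (P₂O₅).
So potassium nitrate = 0.7826 kg, ammonium sulfate = 0.6202 kg, MAP = 1.736 kg.
Cost = 2.14·0.7826 + 0.6·0.6202 + 1.21·1.736 = 4.1474.

€4.15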